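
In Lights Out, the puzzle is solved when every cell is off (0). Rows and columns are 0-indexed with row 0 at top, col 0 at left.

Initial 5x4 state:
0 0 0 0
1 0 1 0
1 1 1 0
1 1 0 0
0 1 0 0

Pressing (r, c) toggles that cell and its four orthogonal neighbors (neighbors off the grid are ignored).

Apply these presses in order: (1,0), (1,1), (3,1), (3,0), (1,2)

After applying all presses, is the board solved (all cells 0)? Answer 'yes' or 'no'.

Answer: no

Derivation:
After press 1 at (1,0):
1 0 0 0
0 1 1 0
0 1 1 0
1 1 0 0
0 1 0 0

After press 2 at (1,1):
1 1 0 0
1 0 0 0
0 0 1 0
1 1 0 0
0 1 0 0

After press 3 at (3,1):
1 1 0 0
1 0 0 0
0 1 1 0
0 0 1 0
0 0 0 0

After press 4 at (3,0):
1 1 0 0
1 0 0 0
1 1 1 0
1 1 1 0
1 0 0 0

After press 5 at (1,2):
1 1 1 0
1 1 1 1
1 1 0 0
1 1 1 0
1 0 0 0

Lights still on: 13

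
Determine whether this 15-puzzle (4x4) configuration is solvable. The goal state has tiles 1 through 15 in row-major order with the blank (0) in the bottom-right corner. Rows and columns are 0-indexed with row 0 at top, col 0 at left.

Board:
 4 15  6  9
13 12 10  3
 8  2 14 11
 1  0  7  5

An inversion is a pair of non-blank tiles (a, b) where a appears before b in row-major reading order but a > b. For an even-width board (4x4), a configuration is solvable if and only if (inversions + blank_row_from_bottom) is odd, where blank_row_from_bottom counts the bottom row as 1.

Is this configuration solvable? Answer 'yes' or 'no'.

Inversions: 64
Blank is in row 3 (0-indexed from top), which is row 1 counting from the bottom (bottom = 1).
64 + 1 = 65, which is odd, so the puzzle is solvable.

Answer: yes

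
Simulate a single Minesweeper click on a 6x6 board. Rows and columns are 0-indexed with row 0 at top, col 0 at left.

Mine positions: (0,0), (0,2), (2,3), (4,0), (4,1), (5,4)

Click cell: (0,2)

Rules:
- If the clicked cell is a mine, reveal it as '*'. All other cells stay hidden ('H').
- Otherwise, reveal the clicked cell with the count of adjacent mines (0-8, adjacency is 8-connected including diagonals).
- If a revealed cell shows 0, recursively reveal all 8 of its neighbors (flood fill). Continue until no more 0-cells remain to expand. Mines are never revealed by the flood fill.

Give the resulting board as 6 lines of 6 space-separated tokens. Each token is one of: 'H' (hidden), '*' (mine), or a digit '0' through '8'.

H H * H H H
H H H H H H
H H H H H H
H H H H H H
H H H H H H
H H H H H H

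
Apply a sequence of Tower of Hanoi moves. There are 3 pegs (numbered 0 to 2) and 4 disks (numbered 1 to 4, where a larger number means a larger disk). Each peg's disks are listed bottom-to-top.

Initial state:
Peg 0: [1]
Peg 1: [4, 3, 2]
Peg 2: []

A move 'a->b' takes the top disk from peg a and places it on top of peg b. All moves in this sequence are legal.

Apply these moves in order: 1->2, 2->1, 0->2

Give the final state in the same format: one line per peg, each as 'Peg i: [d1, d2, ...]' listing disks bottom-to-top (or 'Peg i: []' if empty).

After move 1 (1->2):
Peg 0: [1]
Peg 1: [4, 3]
Peg 2: [2]

After move 2 (2->1):
Peg 0: [1]
Peg 1: [4, 3, 2]
Peg 2: []

After move 3 (0->2):
Peg 0: []
Peg 1: [4, 3, 2]
Peg 2: [1]

Answer: Peg 0: []
Peg 1: [4, 3, 2]
Peg 2: [1]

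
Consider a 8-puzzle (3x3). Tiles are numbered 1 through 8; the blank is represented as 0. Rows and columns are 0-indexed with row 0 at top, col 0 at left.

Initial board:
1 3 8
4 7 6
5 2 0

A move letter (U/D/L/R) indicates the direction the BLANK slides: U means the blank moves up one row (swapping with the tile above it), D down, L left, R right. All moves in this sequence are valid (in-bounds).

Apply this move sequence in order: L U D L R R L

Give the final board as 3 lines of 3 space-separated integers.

Answer: 1 3 8
4 7 6
5 0 2

Derivation:
After move 1 (L):
1 3 8
4 7 6
5 0 2

After move 2 (U):
1 3 8
4 0 6
5 7 2

After move 3 (D):
1 3 8
4 7 6
5 0 2

After move 4 (L):
1 3 8
4 7 6
0 5 2

After move 5 (R):
1 3 8
4 7 6
5 0 2

After move 6 (R):
1 3 8
4 7 6
5 2 0

After move 7 (L):
1 3 8
4 7 6
5 0 2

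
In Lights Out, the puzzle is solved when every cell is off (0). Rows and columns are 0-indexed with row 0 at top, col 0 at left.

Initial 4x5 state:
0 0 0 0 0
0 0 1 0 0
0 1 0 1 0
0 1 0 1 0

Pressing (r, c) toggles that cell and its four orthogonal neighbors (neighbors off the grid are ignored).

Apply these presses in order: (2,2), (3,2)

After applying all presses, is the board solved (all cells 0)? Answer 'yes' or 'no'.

Answer: yes

Derivation:
After press 1 at (2,2):
0 0 0 0 0
0 0 0 0 0
0 0 1 0 0
0 1 1 1 0

After press 2 at (3,2):
0 0 0 0 0
0 0 0 0 0
0 0 0 0 0
0 0 0 0 0

Lights still on: 0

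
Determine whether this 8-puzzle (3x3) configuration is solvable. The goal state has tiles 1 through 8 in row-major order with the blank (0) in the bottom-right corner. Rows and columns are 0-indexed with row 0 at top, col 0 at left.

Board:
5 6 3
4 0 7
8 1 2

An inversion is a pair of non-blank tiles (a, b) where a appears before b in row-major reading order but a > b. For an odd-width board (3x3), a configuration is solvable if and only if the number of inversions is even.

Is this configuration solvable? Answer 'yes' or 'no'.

Inversions (pairs i<j in row-major order where tile[i] > tile[j] > 0): 16
16 is even, so the puzzle is solvable.

Answer: yes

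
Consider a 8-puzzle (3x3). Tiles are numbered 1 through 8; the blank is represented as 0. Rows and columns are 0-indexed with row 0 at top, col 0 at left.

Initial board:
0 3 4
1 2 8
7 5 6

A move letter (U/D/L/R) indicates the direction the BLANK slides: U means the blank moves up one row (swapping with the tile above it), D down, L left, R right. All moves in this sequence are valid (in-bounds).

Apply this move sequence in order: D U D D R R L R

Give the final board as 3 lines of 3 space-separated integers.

Answer: 1 3 4
7 2 8
5 6 0

Derivation:
After move 1 (D):
1 3 4
0 2 8
7 5 6

After move 2 (U):
0 3 4
1 2 8
7 5 6

After move 3 (D):
1 3 4
0 2 8
7 5 6

After move 4 (D):
1 3 4
7 2 8
0 5 6

After move 5 (R):
1 3 4
7 2 8
5 0 6

After move 6 (R):
1 3 4
7 2 8
5 6 0

After move 7 (L):
1 3 4
7 2 8
5 0 6

After move 8 (R):
1 3 4
7 2 8
5 6 0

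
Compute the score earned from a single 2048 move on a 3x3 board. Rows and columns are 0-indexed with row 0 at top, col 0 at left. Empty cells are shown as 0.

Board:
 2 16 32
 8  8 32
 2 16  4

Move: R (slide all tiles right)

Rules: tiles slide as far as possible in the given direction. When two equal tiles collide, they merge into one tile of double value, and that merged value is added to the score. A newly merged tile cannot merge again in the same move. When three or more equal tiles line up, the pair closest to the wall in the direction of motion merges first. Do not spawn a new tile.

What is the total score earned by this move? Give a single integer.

Slide right:
row 0: [2, 16, 32] -> [2, 16, 32]  score +0 (running 0)
row 1: [8, 8, 32] -> [0, 16, 32]  score +16 (running 16)
row 2: [2, 16, 4] -> [2, 16, 4]  score +0 (running 16)
Board after move:
 2 16 32
 0 16 32
 2 16  4

Answer: 16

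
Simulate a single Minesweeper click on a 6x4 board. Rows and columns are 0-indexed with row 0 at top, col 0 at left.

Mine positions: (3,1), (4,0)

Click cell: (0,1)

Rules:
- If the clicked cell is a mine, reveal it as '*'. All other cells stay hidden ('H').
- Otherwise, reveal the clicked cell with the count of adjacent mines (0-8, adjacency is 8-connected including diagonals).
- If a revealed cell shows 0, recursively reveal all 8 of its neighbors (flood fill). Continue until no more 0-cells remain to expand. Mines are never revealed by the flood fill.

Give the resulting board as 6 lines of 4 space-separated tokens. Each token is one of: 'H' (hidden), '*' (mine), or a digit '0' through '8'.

0 0 0 0
0 0 0 0
1 1 1 0
H H 1 0
H 2 1 0
H 1 0 0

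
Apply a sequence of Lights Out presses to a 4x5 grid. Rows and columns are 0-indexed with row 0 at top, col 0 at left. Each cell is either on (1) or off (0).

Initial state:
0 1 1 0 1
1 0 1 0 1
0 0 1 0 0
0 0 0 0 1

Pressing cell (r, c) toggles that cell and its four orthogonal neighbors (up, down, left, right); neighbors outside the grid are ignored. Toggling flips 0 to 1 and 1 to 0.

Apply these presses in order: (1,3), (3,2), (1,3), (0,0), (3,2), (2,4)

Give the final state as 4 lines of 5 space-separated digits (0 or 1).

After press 1 at (1,3):
0 1 1 1 1
1 0 0 1 0
0 0 1 1 0
0 0 0 0 1

After press 2 at (3,2):
0 1 1 1 1
1 0 0 1 0
0 0 0 1 0
0 1 1 1 1

After press 3 at (1,3):
0 1 1 0 1
1 0 1 0 1
0 0 0 0 0
0 1 1 1 1

After press 4 at (0,0):
1 0 1 0 1
0 0 1 0 1
0 0 0 0 0
0 1 1 1 1

After press 5 at (3,2):
1 0 1 0 1
0 0 1 0 1
0 0 1 0 0
0 0 0 0 1

After press 6 at (2,4):
1 0 1 0 1
0 0 1 0 0
0 0 1 1 1
0 0 0 0 0

Answer: 1 0 1 0 1
0 0 1 0 0
0 0 1 1 1
0 0 0 0 0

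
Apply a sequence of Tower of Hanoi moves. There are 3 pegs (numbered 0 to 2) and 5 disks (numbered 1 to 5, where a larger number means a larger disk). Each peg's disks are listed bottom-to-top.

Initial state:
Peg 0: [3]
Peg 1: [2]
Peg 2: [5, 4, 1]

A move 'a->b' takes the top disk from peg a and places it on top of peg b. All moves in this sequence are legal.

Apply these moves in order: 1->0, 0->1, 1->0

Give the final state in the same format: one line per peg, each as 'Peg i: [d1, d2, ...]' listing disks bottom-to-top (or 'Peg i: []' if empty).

After move 1 (1->0):
Peg 0: [3, 2]
Peg 1: []
Peg 2: [5, 4, 1]

After move 2 (0->1):
Peg 0: [3]
Peg 1: [2]
Peg 2: [5, 4, 1]

After move 3 (1->0):
Peg 0: [3, 2]
Peg 1: []
Peg 2: [5, 4, 1]

Answer: Peg 0: [3, 2]
Peg 1: []
Peg 2: [5, 4, 1]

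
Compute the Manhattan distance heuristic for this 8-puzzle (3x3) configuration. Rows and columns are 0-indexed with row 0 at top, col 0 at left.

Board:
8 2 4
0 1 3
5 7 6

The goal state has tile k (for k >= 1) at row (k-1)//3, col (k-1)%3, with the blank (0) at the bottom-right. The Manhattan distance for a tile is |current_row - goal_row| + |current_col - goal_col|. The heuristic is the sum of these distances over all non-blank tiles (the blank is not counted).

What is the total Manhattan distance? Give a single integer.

Answer: 13

Derivation:
Tile 8: (0,0)->(2,1) = 3
Tile 2: (0,1)->(0,1) = 0
Tile 4: (0,2)->(1,0) = 3
Tile 1: (1,1)->(0,0) = 2
Tile 3: (1,2)->(0,2) = 1
Tile 5: (2,0)->(1,1) = 2
Tile 7: (2,1)->(2,0) = 1
Tile 6: (2,2)->(1,2) = 1
Sum: 3 + 0 + 3 + 2 + 1 + 2 + 1 + 1 = 13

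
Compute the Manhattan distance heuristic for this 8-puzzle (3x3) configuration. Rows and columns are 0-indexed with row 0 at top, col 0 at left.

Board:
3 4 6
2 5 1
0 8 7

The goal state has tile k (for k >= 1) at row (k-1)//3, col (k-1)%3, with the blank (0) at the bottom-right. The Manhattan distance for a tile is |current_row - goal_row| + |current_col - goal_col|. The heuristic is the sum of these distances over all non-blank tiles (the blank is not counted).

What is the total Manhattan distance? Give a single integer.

Answer: 12

Derivation:
Tile 3: (0,0)->(0,2) = 2
Tile 4: (0,1)->(1,0) = 2
Tile 6: (0,2)->(1,2) = 1
Tile 2: (1,0)->(0,1) = 2
Tile 5: (1,1)->(1,1) = 0
Tile 1: (1,2)->(0,0) = 3
Tile 8: (2,1)->(2,1) = 0
Tile 7: (2,2)->(2,0) = 2
Sum: 2 + 2 + 1 + 2 + 0 + 3 + 0 + 2 = 12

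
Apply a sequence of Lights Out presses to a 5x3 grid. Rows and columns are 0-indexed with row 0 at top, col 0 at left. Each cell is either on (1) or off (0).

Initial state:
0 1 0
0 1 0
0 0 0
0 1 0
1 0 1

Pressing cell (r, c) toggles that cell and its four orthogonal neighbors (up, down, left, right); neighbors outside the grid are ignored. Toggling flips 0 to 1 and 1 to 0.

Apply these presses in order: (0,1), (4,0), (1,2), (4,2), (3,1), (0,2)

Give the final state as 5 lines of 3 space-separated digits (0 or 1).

Answer: 1 1 1
0 1 0
0 1 1
0 0 0
0 1 0

Derivation:
After press 1 at (0,1):
1 0 1
0 0 0
0 0 0
0 1 0
1 0 1

After press 2 at (4,0):
1 0 1
0 0 0
0 0 0
1 1 0
0 1 1

After press 3 at (1,2):
1 0 0
0 1 1
0 0 1
1 1 0
0 1 1

After press 4 at (4,2):
1 0 0
0 1 1
0 0 1
1 1 1
0 0 0

After press 5 at (3,1):
1 0 0
0 1 1
0 1 1
0 0 0
0 1 0

After press 6 at (0,2):
1 1 1
0 1 0
0 1 1
0 0 0
0 1 0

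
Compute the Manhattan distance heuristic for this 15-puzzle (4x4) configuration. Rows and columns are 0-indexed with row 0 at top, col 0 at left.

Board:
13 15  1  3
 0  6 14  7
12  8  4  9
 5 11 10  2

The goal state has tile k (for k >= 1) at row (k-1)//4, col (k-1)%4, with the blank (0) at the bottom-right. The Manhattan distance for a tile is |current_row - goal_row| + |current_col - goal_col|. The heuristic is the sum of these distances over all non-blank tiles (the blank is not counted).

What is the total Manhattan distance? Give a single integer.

Tile 13: at (0,0), goal (3,0), distance |0-3|+|0-0| = 3
Tile 15: at (0,1), goal (3,2), distance |0-3|+|1-2| = 4
Tile 1: at (0,2), goal (0,0), distance |0-0|+|2-0| = 2
Tile 3: at (0,3), goal (0,2), distance |0-0|+|3-2| = 1
Tile 6: at (1,1), goal (1,1), distance |1-1|+|1-1| = 0
Tile 14: at (1,2), goal (3,1), distance |1-3|+|2-1| = 3
Tile 7: at (1,3), goal (1,2), distance |1-1|+|3-2| = 1
Tile 12: at (2,0), goal (2,3), distance |2-2|+|0-3| = 3
Tile 8: at (2,1), goal (1,3), distance |2-1|+|1-3| = 3
Tile 4: at (2,2), goal (0,3), distance |2-0|+|2-3| = 3
Tile 9: at (2,3), goal (2,0), distance |2-2|+|3-0| = 3
Tile 5: at (3,0), goal (1,0), distance |3-1|+|0-0| = 2
Tile 11: at (3,1), goal (2,2), distance |3-2|+|1-2| = 2
Tile 10: at (3,2), goal (2,1), distance |3-2|+|2-1| = 2
Tile 2: at (3,3), goal (0,1), distance |3-0|+|3-1| = 5
Sum: 3 + 4 + 2 + 1 + 0 + 3 + 1 + 3 + 3 + 3 + 3 + 2 + 2 + 2 + 5 = 37

Answer: 37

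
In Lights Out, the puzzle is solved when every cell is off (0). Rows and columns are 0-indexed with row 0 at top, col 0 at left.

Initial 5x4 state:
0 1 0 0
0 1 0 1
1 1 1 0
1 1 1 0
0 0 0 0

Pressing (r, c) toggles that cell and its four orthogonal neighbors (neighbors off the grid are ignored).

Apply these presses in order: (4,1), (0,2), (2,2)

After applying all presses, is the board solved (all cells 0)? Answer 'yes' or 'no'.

Answer: no

Derivation:
After press 1 at (4,1):
0 1 0 0
0 1 0 1
1 1 1 0
1 0 1 0
1 1 1 0

After press 2 at (0,2):
0 0 1 1
0 1 1 1
1 1 1 0
1 0 1 0
1 1 1 0

After press 3 at (2,2):
0 0 1 1
0 1 0 1
1 0 0 1
1 0 0 0
1 1 1 0

Lights still on: 10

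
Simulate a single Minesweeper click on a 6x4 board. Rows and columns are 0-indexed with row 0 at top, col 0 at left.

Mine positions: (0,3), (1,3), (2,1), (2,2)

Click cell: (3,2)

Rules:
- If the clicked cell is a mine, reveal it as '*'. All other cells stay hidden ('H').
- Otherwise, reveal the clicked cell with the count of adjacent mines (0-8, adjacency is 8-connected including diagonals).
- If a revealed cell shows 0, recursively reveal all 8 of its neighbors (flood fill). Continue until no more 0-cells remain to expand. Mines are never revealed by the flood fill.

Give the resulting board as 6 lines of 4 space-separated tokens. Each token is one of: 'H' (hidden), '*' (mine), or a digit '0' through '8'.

H H H H
H H H H
H H H H
H H 2 H
H H H H
H H H H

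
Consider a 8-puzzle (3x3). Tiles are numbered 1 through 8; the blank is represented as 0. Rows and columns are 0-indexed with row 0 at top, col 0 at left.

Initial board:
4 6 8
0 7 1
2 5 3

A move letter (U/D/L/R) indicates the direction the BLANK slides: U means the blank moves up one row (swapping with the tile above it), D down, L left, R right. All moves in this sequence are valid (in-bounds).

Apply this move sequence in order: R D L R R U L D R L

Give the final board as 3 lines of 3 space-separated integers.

After move 1 (R):
4 6 8
7 0 1
2 5 3

After move 2 (D):
4 6 8
7 5 1
2 0 3

After move 3 (L):
4 6 8
7 5 1
0 2 3

After move 4 (R):
4 6 8
7 5 1
2 0 3

After move 5 (R):
4 6 8
7 5 1
2 3 0

After move 6 (U):
4 6 8
7 5 0
2 3 1

After move 7 (L):
4 6 8
7 0 5
2 3 1

After move 8 (D):
4 6 8
7 3 5
2 0 1

After move 9 (R):
4 6 8
7 3 5
2 1 0

After move 10 (L):
4 6 8
7 3 5
2 0 1

Answer: 4 6 8
7 3 5
2 0 1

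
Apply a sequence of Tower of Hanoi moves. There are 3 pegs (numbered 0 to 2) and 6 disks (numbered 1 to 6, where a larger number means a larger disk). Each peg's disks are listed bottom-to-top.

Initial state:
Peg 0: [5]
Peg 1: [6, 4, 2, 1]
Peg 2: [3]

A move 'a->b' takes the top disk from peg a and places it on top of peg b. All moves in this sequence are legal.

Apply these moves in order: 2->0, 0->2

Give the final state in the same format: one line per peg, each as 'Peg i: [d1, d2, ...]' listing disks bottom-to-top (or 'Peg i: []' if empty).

After move 1 (2->0):
Peg 0: [5, 3]
Peg 1: [6, 4, 2, 1]
Peg 2: []

After move 2 (0->2):
Peg 0: [5]
Peg 1: [6, 4, 2, 1]
Peg 2: [3]

Answer: Peg 0: [5]
Peg 1: [6, 4, 2, 1]
Peg 2: [3]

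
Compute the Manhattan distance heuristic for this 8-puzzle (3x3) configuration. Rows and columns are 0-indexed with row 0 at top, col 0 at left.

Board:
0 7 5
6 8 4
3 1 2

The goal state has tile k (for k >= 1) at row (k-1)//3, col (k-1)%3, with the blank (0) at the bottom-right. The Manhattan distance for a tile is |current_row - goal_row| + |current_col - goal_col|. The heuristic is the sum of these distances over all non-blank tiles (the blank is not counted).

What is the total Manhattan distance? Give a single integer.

Answer: 20

Derivation:
Tile 7: (0,1)->(2,0) = 3
Tile 5: (0,2)->(1,1) = 2
Tile 6: (1,0)->(1,2) = 2
Tile 8: (1,1)->(2,1) = 1
Tile 4: (1,2)->(1,0) = 2
Tile 3: (2,0)->(0,2) = 4
Tile 1: (2,1)->(0,0) = 3
Tile 2: (2,2)->(0,1) = 3
Sum: 3 + 2 + 2 + 1 + 2 + 4 + 3 + 3 = 20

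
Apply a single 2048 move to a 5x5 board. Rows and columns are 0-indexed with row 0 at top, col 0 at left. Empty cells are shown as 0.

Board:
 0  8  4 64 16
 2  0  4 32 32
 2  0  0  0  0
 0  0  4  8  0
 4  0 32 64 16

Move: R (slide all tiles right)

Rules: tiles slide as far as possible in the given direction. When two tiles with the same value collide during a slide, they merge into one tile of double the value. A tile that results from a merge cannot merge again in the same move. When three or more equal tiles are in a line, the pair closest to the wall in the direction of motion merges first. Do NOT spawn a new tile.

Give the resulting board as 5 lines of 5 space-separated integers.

Answer:  0  8  4 64 16
 0  0  2  4 64
 0  0  0  0  2
 0  0  0  4  8
 0  4 32 64 16

Derivation:
Slide right:
row 0: [0, 8, 4, 64, 16] -> [0, 8, 4, 64, 16]
row 1: [2, 0, 4, 32, 32] -> [0, 0, 2, 4, 64]
row 2: [2, 0, 0, 0, 0] -> [0, 0, 0, 0, 2]
row 3: [0, 0, 4, 8, 0] -> [0, 0, 0, 4, 8]
row 4: [4, 0, 32, 64, 16] -> [0, 4, 32, 64, 16]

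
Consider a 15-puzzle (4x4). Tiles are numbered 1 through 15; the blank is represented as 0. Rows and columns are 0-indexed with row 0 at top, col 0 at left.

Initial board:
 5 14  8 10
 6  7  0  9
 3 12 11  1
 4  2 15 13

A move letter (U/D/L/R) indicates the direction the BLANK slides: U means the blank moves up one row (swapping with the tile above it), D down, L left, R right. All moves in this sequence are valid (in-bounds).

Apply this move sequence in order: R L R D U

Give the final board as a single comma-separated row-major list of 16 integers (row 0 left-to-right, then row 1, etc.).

After move 1 (R):
 5 14  8 10
 6  7  9  0
 3 12 11  1
 4  2 15 13

After move 2 (L):
 5 14  8 10
 6  7  0  9
 3 12 11  1
 4  2 15 13

After move 3 (R):
 5 14  8 10
 6  7  9  0
 3 12 11  1
 4  2 15 13

After move 4 (D):
 5 14  8 10
 6  7  9  1
 3 12 11  0
 4  2 15 13

After move 5 (U):
 5 14  8 10
 6  7  9  0
 3 12 11  1
 4  2 15 13

Answer: 5, 14, 8, 10, 6, 7, 9, 0, 3, 12, 11, 1, 4, 2, 15, 13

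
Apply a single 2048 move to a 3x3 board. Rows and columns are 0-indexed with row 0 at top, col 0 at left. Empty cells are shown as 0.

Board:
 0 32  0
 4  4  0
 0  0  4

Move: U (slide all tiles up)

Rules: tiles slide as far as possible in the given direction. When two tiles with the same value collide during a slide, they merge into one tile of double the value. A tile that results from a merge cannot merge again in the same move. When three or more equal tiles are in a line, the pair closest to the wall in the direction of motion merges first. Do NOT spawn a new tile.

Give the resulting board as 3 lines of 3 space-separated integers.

Slide up:
col 0: [0, 4, 0] -> [4, 0, 0]
col 1: [32, 4, 0] -> [32, 4, 0]
col 2: [0, 0, 4] -> [4, 0, 0]

Answer:  4 32  4
 0  4  0
 0  0  0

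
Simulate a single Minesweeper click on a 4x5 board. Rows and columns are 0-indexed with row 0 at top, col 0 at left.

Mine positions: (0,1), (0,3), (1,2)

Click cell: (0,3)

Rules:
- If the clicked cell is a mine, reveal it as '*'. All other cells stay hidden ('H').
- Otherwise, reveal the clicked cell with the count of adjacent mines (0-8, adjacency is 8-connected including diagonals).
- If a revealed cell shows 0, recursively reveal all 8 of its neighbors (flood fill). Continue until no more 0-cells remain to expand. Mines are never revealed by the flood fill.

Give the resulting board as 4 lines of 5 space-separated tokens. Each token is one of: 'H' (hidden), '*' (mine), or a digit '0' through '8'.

H H H * H
H H H H H
H H H H H
H H H H H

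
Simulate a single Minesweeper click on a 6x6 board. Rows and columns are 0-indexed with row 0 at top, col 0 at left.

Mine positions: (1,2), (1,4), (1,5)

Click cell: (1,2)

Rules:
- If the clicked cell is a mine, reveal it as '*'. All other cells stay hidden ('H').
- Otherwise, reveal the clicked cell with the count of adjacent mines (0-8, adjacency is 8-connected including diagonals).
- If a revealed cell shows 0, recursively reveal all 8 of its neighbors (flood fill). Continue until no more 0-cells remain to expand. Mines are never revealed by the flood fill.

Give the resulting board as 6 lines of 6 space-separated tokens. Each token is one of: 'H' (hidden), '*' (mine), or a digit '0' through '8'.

H H H H H H
H H * H H H
H H H H H H
H H H H H H
H H H H H H
H H H H H H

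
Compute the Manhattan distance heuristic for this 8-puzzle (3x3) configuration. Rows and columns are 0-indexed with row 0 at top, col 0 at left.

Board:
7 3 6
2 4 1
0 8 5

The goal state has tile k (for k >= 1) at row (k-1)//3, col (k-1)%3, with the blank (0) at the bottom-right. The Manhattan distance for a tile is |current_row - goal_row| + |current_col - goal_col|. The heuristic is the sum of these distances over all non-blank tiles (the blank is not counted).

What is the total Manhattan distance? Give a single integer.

Answer: 12

Derivation:
Tile 7: at (0,0), goal (2,0), distance |0-2|+|0-0| = 2
Tile 3: at (0,1), goal (0,2), distance |0-0|+|1-2| = 1
Tile 6: at (0,2), goal (1,2), distance |0-1|+|2-2| = 1
Tile 2: at (1,0), goal (0,1), distance |1-0|+|0-1| = 2
Tile 4: at (1,1), goal (1,0), distance |1-1|+|1-0| = 1
Tile 1: at (1,2), goal (0,0), distance |1-0|+|2-0| = 3
Tile 8: at (2,1), goal (2,1), distance |2-2|+|1-1| = 0
Tile 5: at (2,2), goal (1,1), distance |2-1|+|2-1| = 2
Sum: 2 + 1 + 1 + 2 + 1 + 3 + 0 + 2 = 12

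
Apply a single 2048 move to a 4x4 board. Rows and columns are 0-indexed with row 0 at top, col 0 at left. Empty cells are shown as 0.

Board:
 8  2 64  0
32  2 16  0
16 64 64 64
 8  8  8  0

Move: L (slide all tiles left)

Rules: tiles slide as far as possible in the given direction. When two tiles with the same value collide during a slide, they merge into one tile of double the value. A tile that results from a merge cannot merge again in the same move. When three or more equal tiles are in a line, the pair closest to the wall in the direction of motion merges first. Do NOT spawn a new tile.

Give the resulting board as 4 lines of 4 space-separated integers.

Answer:   8   2  64   0
 32   2  16   0
 16 128  64   0
 16   8   0   0

Derivation:
Slide left:
row 0: [8, 2, 64, 0] -> [8, 2, 64, 0]
row 1: [32, 2, 16, 0] -> [32, 2, 16, 0]
row 2: [16, 64, 64, 64] -> [16, 128, 64, 0]
row 3: [8, 8, 8, 0] -> [16, 8, 0, 0]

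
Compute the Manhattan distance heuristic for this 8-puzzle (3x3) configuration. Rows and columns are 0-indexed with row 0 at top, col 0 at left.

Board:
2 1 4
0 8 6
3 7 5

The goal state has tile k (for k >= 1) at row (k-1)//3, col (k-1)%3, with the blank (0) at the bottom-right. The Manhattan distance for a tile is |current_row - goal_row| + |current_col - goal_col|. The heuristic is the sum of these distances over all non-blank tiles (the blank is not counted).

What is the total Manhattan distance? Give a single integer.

Tile 2: at (0,0), goal (0,1), distance |0-0|+|0-1| = 1
Tile 1: at (0,1), goal (0,0), distance |0-0|+|1-0| = 1
Tile 4: at (0,2), goal (1,0), distance |0-1|+|2-0| = 3
Tile 8: at (1,1), goal (2,1), distance |1-2|+|1-1| = 1
Tile 6: at (1,2), goal (1,2), distance |1-1|+|2-2| = 0
Tile 3: at (2,0), goal (0,2), distance |2-0|+|0-2| = 4
Tile 7: at (2,1), goal (2,0), distance |2-2|+|1-0| = 1
Tile 5: at (2,2), goal (1,1), distance |2-1|+|2-1| = 2
Sum: 1 + 1 + 3 + 1 + 0 + 4 + 1 + 2 = 13

Answer: 13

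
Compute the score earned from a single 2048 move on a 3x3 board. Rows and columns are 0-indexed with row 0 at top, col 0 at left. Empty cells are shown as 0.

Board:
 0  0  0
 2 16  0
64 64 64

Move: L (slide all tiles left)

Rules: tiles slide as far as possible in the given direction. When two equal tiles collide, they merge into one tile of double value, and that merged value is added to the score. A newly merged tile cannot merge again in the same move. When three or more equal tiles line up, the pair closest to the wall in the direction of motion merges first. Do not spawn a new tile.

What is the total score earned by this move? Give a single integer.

Answer: 128

Derivation:
Slide left:
row 0: [0, 0, 0] -> [0, 0, 0]  score +0 (running 0)
row 1: [2, 16, 0] -> [2, 16, 0]  score +0 (running 0)
row 2: [64, 64, 64] -> [128, 64, 0]  score +128 (running 128)
Board after move:
  0   0   0
  2  16   0
128  64   0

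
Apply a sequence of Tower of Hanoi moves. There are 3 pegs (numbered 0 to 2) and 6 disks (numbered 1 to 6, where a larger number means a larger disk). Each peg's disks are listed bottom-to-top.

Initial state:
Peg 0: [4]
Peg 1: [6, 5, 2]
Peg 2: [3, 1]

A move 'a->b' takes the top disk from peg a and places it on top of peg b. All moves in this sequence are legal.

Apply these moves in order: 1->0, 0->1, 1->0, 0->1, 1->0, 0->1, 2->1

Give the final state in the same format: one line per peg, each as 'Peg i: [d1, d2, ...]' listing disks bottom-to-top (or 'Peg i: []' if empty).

Answer: Peg 0: [4]
Peg 1: [6, 5, 2, 1]
Peg 2: [3]

Derivation:
After move 1 (1->0):
Peg 0: [4, 2]
Peg 1: [6, 5]
Peg 2: [3, 1]

After move 2 (0->1):
Peg 0: [4]
Peg 1: [6, 5, 2]
Peg 2: [3, 1]

After move 3 (1->0):
Peg 0: [4, 2]
Peg 1: [6, 5]
Peg 2: [3, 1]

After move 4 (0->1):
Peg 0: [4]
Peg 1: [6, 5, 2]
Peg 2: [3, 1]

After move 5 (1->0):
Peg 0: [4, 2]
Peg 1: [6, 5]
Peg 2: [3, 1]

After move 6 (0->1):
Peg 0: [4]
Peg 1: [6, 5, 2]
Peg 2: [3, 1]

After move 7 (2->1):
Peg 0: [4]
Peg 1: [6, 5, 2, 1]
Peg 2: [3]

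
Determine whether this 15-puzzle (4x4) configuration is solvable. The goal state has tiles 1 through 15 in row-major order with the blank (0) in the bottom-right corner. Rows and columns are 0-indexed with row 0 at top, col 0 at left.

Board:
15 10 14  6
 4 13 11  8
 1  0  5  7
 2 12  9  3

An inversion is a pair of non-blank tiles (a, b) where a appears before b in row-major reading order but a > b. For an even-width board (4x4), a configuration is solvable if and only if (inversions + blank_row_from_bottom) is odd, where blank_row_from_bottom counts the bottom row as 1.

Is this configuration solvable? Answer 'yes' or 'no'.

Inversions: 71
Blank is in row 2 (0-indexed from top), which is row 2 counting from the bottom (bottom = 1).
71 + 2 = 73, which is odd, so the puzzle is solvable.

Answer: yes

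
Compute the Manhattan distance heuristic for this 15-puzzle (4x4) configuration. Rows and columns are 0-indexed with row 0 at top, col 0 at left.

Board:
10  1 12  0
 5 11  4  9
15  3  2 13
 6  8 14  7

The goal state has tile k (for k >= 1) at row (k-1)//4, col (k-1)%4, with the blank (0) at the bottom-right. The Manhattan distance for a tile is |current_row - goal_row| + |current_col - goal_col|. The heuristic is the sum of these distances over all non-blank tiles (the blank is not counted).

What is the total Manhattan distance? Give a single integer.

Tile 10: at (0,0), goal (2,1), distance |0-2|+|0-1| = 3
Tile 1: at (0,1), goal (0,0), distance |0-0|+|1-0| = 1
Tile 12: at (0,2), goal (2,3), distance |0-2|+|2-3| = 3
Tile 5: at (1,0), goal (1,0), distance |1-1|+|0-0| = 0
Tile 11: at (1,1), goal (2,2), distance |1-2|+|1-2| = 2
Tile 4: at (1,2), goal (0,3), distance |1-0|+|2-3| = 2
Tile 9: at (1,3), goal (2,0), distance |1-2|+|3-0| = 4
Tile 15: at (2,0), goal (3,2), distance |2-3|+|0-2| = 3
Tile 3: at (2,1), goal (0,2), distance |2-0|+|1-2| = 3
Tile 2: at (2,2), goal (0,1), distance |2-0|+|2-1| = 3
Tile 13: at (2,3), goal (3,0), distance |2-3|+|3-0| = 4
Tile 6: at (3,0), goal (1,1), distance |3-1|+|0-1| = 3
Tile 8: at (3,1), goal (1,3), distance |3-1|+|1-3| = 4
Tile 14: at (3,2), goal (3,1), distance |3-3|+|2-1| = 1
Tile 7: at (3,3), goal (1,2), distance |3-1|+|3-2| = 3
Sum: 3 + 1 + 3 + 0 + 2 + 2 + 4 + 3 + 3 + 3 + 4 + 3 + 4 + 1 + 3 = 39

Answer: 39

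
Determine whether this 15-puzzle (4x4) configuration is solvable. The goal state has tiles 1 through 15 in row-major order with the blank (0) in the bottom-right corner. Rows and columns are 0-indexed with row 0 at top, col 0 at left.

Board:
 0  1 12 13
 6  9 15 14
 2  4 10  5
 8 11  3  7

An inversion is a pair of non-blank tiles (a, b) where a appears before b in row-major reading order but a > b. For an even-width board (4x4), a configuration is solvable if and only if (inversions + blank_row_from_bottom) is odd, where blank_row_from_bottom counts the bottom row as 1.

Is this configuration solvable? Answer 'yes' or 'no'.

Inversions: 57
Blank is in row 0 (0-indexed from top), which is row 4 counting from the bottom (bottom = 1).
57 + 4 = 61, which is odd, so the puzzle is solvable.

Answer: yes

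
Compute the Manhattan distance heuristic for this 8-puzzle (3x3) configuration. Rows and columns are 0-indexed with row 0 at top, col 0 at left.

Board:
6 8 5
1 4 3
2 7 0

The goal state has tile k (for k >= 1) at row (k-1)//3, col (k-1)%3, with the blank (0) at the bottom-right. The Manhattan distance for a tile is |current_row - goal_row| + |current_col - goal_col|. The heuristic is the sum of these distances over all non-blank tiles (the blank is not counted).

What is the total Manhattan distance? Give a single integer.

Tile 6: at (0,0), goal (1,2), distance |0-1|+|0-2| = 3
Tile 8: at (0,1), goal (2,1), distance |0-2|+|1-1| = 2
Tile 5: at (0,2), goal (1,1), distance |0-1|+|2-1| = 2
Tile 1: at (1,0), goal (0,0), distance |1-0|+|0-0| = 1
Tile 4: at (1,1), goal (1,0), distance |1-1|+|1-0| = 1
Tile 3: at (1,2), goal (0,2), distance |1-0|+|2-2| = 1
Tile 2: at (2,0), goal (0,1), distance |2-0|+|0-1| = 3
Tile 7: at (2,1), goal (2,0), distance |2-2|+|1-0| = 1
Sum: 3 + 2 + 2 + 1 + 1 + 1 + 3 + 1 = 14

Answer: 14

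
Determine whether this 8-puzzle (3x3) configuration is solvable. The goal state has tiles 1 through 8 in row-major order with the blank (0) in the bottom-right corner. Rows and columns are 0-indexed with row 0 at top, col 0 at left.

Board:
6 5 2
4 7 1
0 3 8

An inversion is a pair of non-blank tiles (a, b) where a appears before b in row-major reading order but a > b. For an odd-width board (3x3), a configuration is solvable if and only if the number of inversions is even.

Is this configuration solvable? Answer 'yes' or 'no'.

Inversions (pairs i<j in row-major order where tile[i] > tile[j] > 0): 14
14 is even, so the puzzle is solvable.

Answer: yes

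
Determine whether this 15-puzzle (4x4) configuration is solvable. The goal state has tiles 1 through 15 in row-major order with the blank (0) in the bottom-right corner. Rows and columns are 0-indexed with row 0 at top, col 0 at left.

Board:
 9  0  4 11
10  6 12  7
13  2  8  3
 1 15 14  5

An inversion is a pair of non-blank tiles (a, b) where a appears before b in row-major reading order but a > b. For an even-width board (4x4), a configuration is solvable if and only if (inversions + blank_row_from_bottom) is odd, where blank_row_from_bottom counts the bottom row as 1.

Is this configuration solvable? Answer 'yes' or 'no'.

Inversions: 53
Blank is in row 0 (0-indexed from top), which is row 4 counting from the bottom (bottom = 1).
53 + 4 = 57, which is odd, so the puzzle is solvable.

Answer: yes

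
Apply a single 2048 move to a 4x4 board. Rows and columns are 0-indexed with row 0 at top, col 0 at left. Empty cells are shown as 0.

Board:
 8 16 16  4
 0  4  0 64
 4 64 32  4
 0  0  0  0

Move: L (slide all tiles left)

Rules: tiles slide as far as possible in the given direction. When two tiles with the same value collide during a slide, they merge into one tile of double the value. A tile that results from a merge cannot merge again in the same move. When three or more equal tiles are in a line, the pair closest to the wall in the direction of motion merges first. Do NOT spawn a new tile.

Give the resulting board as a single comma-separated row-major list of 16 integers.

Slide left:
row 0: [8, 16, 16, 4] -> [8, 32, 4, 0]
row 1: [0, 4, 0, 64] -> [4, 64, 0, 0]
row 2: [4, 64, 32, 4] -> [4, 64, 32, 4]
row 3: [0, 0, 0, 0] -> [0, 0, 0, 0]

Answer: 8, 32, 4, 0, 4, 64, 0, 0, 4, 64, 32, 4, 0, 0, 0, 0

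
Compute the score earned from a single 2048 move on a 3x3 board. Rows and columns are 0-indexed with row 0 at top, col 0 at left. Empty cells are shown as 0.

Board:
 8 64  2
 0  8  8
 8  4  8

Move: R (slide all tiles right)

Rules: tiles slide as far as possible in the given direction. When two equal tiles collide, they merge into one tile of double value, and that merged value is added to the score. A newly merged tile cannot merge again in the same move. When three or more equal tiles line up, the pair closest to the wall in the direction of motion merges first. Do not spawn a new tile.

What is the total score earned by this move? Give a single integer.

Slide right:
row 0: [8, 64, 2] -> [8, 64, 2]  score +0 (running 0)
row 1: [0, 8, 8] -> [0, 0, 16]  score +16 (running 16)
row 2: [8, 4, 8] -> [8, 4, 8]  score +0 (running 16)
Board after move:
 8 64  2
 0  0 16
 8  4  8

Answer: 16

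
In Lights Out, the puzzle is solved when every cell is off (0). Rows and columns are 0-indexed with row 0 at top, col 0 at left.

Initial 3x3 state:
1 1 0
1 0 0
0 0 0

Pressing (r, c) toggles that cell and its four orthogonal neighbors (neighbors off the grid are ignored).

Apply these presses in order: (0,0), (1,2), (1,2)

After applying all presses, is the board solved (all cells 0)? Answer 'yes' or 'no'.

Answer: yes

Derivation:
After press 1 at (0,0):
0 0 0
0 0 0
0 0 0

After press 2 at (1,2):
0 0 1
0 1 1
0 0 1

After press 3 at (1,2):
0 0 0
0 0 0
0 0 0

Lights still on: 0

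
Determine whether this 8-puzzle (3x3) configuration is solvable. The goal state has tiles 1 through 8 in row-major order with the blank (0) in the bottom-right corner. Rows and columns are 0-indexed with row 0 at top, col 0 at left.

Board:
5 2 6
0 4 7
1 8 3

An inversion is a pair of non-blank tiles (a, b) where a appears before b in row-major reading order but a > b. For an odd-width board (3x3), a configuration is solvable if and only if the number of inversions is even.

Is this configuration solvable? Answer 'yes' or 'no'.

Inversions (pairs i<j in row-major order where tile[i] > tile[j] > 0): 13
13 is odd, so the puzzle is not solvable.

Answer: no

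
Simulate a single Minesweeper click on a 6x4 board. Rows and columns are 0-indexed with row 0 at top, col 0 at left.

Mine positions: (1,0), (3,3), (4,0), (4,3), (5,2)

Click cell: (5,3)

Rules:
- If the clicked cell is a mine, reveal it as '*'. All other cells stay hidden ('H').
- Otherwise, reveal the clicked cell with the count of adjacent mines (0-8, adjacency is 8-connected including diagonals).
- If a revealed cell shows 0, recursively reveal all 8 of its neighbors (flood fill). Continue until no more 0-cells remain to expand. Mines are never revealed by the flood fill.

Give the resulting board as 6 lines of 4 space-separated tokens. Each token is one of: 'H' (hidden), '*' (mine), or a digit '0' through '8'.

H H H H
H H H H
H H H H
H H H H
H H H H
H H H 2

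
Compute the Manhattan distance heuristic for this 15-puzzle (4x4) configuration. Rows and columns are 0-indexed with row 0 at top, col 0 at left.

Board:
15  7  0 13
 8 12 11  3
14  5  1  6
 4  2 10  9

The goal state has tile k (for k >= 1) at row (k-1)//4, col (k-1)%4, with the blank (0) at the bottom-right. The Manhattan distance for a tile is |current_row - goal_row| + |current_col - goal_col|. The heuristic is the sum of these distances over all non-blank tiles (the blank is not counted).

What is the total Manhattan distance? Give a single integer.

Tile 15: at (0,0), goal (3,2), distance |0-3|+|0-2| = 5
Tile 7: at (0,1), goal (1,2), distance |0-1|+|1-2| = 2
Tile 13: at (0,3), goal (3,0), distance |0-3|+|3-0| = 6
Tile 8: at (1,0), goal (1,3), distance |1-1|+|0-3| = 3
Tile 12: at (1,1), goal (2,3), distance |1-2|+|1-3| = 3
Tile 11: at (1,2), goal (2,2), distance |1-2|+|2-2| = 1
Tile 3: at (1,3), goal (0,2), distance |1-0|+|3-2| = 2
Tile 14: at (2,0), goal (3,1), distance |2-3|+|0-1| = 2
Tile 5: at (2,1), goal (1,0), distance |2-1|+|1-0| = 2
Tile 1: at (2,2), goal (0,0), distance |2-0|+|2-0| = 4
Tile 6: at (2,3), goal (1,1), distance |2-1|+|3-1| = 3
Tile 4: at (3,0), goal (0,3), distance |3-0|+|0-3| = 6
Tile 2: at (3,1), goal (0,1), distance |3-0|+|1-1| = 3
Tile 10: at (3,2), goal (2,1), distance |3-2|+|2-1| = 2
Tile 9: at (3,3), goal (2,0), distance |3-2|+|3-0| = 4
Sum: 5 + 2 + 6 + 3 + 3 + 1 + 2 + 2 + 2 + 4 + 3 + 6 + 3 + 2 + 4 = 48

Answer: 48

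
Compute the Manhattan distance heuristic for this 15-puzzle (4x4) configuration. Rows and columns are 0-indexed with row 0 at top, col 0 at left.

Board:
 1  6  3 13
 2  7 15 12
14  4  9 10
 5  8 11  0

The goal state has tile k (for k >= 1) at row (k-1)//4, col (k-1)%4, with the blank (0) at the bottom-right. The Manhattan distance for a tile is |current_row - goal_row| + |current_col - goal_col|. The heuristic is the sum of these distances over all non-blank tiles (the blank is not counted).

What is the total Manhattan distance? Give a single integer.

Answer: 30

Derivation:
Tile 1: (0,0)->(0,0) = 0
Tile 6: (0,1)->(1,1) = 1
Tile 3: (0,2)->(0,2) = 0
Tile 13: (0,3)->(3,0) = 6
Tile 2: (1,0)->(0,1) = 2
Tile 7: (1,1)->(1,2) = 1
Tile 15: (1,2)->(3,2) = 2
Tile 12: (1,3)->(2,3) = 1
Tile 14: (2,0)->(3,1) = 2
Tile 4: (2,1)->(0,3) = 4
Tile 9: (2,2)->(2,0) = 2
Tile 10: (2,3)->(2,1) = 2
Tile 5: (3,0)->(1,0) = 2
Tile 8: (3,1)->(1,3) = 4
Tile 11: (3,2)->(2,2) = 1
Sum: 0 + 1 + 0 + 6 + 2 + 1 + 2 + 1 + 2 + 4 + 2 + 2 + 2 + 4 + 1 = 30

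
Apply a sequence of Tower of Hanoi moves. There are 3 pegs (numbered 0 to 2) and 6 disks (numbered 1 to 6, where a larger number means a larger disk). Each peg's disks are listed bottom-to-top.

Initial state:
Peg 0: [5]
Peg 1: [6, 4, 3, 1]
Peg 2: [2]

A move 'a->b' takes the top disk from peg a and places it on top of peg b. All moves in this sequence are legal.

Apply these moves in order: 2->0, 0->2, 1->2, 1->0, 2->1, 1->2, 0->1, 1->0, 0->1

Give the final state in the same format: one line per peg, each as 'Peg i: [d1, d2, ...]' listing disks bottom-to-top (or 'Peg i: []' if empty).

After move 1 (2->0):
Peg 0: [5, 2]
Peg 1: [6, 4, 3, 1]
Peg 2: []

After move 2 (0->2):
Peg 0: [5]
Peg 1: [6, 4, 3, 1]
Peg 2: [2]

After move 3 (1->2):
Peg 0: [5]
Peg 1: [6, 4, 3]
Peg 2: [2, 1]

After move 4 (1->0):
Peg 0: [5, 3]
Peg 1: [6, 4]
Peg 2: [2, 1]

After move 5 (2->1):
Peg 0: [5, 3]
Peg 1: [6, 4, 1]
Peg 2: [2]

After move 6 (1->2):
Peg 0: [5, 3]
Peg 1: [6, 4]
Peg 2: [2, 1]

After move 7 (0->1):
Peg 0: [5]
Peg 1: [6, 4, 3]
Peg 2: [2, 1]

After move 8 (1->0):
Peg 0: [5, 3]
Peg 1: [6, 4]
Peg 2: [2, 1]

After move 9 (0->1):
Peg 0: [5]
Peg 1: [6, 4, 3]
Peg 2: [2, 1]

Answer: Peg 0: [5]
Peg 1: [6, 4, 3]
Peg 2: [2, 1]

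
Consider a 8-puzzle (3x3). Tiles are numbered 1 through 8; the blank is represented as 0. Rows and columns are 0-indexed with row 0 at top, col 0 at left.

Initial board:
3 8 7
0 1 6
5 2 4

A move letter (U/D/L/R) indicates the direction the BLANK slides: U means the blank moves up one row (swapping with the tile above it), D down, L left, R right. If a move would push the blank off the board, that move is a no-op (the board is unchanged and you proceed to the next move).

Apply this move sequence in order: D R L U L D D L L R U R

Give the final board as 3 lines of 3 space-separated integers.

Answer: 3 8 7
5 6 0
2 1 4

Derivation:
After move 1 (D):
3 8 7
5 1 6
0 2 4

After move 2 (R):
3 8 7
5 1 6
2 0 4

After move 3 (L):
3 8 7
5 1 6
0 2 4

After move 4 (U):
3 8 7
0 1 6
5 2 4

After move 5 (L):
3 8 7
0 1 6
5 2 4

After move 6 (D):
3 8 7
5 1 6
0 2 4

After move 7 (D):
3 8 7
5 1 6
0 2 4

After move 8 (L):
3 8 7
5 1 6
0 2 4

After move 9 (L):
3 8 7
5 1 6
0 2 4

After move 10 (R):
3 8 7
5 1 6
2 0 4

After move 11 (U):
3 8 7
5 0 6
2 1 4

After move 12 (R):
3 8 7
5 6 0
2 1 4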